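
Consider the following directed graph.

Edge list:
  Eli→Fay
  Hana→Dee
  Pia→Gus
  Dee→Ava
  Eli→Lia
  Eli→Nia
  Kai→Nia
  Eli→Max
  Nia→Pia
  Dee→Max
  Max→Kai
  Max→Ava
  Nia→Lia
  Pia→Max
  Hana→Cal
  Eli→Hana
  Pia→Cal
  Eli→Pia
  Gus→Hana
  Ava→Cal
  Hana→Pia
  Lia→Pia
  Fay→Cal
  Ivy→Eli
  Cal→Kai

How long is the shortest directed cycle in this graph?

3

For each vertex v, BFS finds the shortest path from v back to v.
The shortest such closed walk is Hana → Pia → Gus → Hana, length 3.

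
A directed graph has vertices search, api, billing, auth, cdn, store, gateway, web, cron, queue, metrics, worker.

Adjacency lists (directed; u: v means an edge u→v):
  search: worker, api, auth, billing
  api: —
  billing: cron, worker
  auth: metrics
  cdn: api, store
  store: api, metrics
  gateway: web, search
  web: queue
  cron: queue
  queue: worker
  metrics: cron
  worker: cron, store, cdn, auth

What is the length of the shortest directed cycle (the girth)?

For each vertex v, BFS finds the shortest path from v back to v.
The shortest such closed walk is worker → cron → queue → worker, length 3.

3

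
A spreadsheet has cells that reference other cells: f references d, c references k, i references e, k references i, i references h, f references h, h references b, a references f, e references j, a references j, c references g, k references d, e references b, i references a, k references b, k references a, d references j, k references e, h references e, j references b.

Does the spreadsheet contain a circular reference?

No

DFS with white/gray/black marking, starting from c:
c gray
  g gray
  g black
  k gray
    b gray
    b black
    d gray
      j gray
        j→b: b black — skip
      j black
    d black
    a gray
      f gray
        h gray
          e gray
            e→b: b black — skip
            e→j: j black — skip
          e black
          h→b: b black — skip
        h black
        f→d: d black — skip
      f black
      a→j: j black — skip
    a black
    i gray
      i→a: a black — skip
      i→e: e black — skip
      i→h: h black — skip
    i black
    k→e: e black — skip
  k black
c black
Every edge goes to a white or black vertex — no back edge, so the graph is acyclic.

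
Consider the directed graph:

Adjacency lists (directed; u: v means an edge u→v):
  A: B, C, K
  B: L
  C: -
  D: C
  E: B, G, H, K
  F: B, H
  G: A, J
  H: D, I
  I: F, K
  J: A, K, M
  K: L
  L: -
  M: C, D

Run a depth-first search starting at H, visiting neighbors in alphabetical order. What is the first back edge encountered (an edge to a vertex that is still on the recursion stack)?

DFS from H (visiting neighbors in alphabetical order); mark gray on enter, black on exit:
H gray
  D gray
    C gray
    C black
  D black
  I gray
    F gray
      B gray
        L gray
        L black
      B black
      F→H: H is gray → back edge
First back edge: F → H.

F->H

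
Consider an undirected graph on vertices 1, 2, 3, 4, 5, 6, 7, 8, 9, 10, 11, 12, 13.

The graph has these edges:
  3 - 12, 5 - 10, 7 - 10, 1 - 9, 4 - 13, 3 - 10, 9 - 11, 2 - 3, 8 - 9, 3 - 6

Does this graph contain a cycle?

No

DFS, tracking each vertex's parent; an edge to a visited non-parent vertex closes a cycle.
Start from 12:
visit 12 (parent –)
  visit 3 (parent 12)
    visit 10 (parent 3)
      visit 7 (parent 10)
        7–10: parent, skip
      10–3: parent, skip
      visit 5 (parent 10)
        5–10: parent, skip
    visit 6 (parent 3)
      6–3: parent, skip
    3–12: parent, skip
    visit 2 (parent 3)
      2–3: parent, skip
visit 1 (parent –)
  visit 9 (parent 1)
    9–1: parent, skip
    visit 8 (parent 9)
      8–9: parent, skip
    visit 11 (parent 9)
      11–9: parent, skip
visit 4 (parent –)
  visit 13 (parent 4)
    13–4: parent, skip
No non-parent visited neighbor found — the graph is a forest.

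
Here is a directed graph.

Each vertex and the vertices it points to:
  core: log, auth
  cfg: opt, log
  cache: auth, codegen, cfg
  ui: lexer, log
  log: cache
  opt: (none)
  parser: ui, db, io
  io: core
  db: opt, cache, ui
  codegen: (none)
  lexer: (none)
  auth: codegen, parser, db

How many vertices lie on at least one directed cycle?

9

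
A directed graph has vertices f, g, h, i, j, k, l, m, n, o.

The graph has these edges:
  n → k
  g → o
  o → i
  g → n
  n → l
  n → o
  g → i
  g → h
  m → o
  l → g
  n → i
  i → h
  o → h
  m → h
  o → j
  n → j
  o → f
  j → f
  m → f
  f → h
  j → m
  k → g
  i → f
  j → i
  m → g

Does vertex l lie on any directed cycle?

l is on a cycle iff l can reach itself via ≥1 edge.
l → g → n → l — yes.

Yes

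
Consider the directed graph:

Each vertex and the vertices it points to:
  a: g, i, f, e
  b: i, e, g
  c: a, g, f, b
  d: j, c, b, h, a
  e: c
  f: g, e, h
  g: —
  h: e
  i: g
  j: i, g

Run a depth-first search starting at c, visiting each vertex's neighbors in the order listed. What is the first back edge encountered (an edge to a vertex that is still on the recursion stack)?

e->c

DFS from c (visiting each vertex's neighbors in the order listed); mark gray on enter, black on exit:
c gray
  a gray
    g gray
    g black
    i gray
      i→g: g black — skip
    i black
    f gray
      f→g: g black — skip
      e gray
        e→c: c is gray → back edge
First back edge: e → c.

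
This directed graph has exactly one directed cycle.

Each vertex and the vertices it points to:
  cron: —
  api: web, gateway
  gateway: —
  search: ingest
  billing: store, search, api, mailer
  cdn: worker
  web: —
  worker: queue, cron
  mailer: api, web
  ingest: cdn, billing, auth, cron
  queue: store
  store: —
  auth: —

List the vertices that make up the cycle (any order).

DFS with gray/black marking from ingest:
ingest gray
  cdn gray
    worker gray
      queue gray
        store gray
        store black
      queue black
      cron gray
      cron black
    worker black
  cdn black
  billing gray
    billing→store: store black — skip
    search gray
      search→ingest: ingest is gray → back edge
Back edge closes the cycle ingest → billing → search → ingest; its vertices are {ingest, search, billing}.

ingest, search, billing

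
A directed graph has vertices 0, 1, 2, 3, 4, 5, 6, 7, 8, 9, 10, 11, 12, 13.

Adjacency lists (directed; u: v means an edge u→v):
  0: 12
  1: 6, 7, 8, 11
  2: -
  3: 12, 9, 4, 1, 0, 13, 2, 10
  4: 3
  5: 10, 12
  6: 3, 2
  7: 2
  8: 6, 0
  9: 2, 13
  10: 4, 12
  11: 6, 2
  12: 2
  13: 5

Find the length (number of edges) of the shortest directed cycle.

2

For each vertex v, BFS finds the shortest path from v back to v.
The shortest such closed walk is 3 → 4 → 3, length 2.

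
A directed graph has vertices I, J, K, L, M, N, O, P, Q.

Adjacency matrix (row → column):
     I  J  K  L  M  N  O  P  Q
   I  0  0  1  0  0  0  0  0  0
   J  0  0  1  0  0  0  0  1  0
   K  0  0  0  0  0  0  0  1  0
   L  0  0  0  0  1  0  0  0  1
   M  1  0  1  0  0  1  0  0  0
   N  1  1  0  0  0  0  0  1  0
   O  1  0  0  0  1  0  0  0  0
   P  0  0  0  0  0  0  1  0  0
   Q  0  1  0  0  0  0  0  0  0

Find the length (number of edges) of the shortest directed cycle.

4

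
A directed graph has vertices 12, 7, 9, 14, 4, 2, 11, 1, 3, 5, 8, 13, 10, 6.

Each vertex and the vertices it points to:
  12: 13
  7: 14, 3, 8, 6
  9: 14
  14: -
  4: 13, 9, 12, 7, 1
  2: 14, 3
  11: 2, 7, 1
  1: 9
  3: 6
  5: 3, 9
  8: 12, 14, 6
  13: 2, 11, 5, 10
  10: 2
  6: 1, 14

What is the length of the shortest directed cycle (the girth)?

5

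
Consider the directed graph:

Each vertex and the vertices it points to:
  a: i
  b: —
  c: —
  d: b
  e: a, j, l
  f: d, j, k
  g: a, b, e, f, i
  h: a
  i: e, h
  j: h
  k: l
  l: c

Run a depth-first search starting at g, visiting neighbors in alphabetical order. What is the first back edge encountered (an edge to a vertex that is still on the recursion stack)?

DFS from g (visiting neighbors in alphabetical order); mark gray on enter, black on exit:
g gray
  a gray
    i gray
      e gray
        e→a: a is gray → back edge
First back edge: e → a.

e->a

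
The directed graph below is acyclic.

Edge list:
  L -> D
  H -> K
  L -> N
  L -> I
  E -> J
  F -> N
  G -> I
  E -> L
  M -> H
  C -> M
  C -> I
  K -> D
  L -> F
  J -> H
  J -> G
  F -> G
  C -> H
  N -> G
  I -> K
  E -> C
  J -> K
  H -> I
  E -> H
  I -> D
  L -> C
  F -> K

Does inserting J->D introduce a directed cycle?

No

Adding J→D creates a cycle iff D can already reach J.
Explore from D: no path reaches J. The graph stays acyclic.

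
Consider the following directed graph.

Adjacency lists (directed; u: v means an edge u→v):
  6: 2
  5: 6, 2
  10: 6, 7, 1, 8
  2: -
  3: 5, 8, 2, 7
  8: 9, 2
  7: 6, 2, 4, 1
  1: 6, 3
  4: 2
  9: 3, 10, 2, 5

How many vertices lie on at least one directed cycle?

6

A vertex is on a directed cycle iff it belongs to a strongly connected component of size ≥ 2 (or has a self-loop).
The vertices on cycles are {1, 3, 7, 8, 9, 10} — 6 in total.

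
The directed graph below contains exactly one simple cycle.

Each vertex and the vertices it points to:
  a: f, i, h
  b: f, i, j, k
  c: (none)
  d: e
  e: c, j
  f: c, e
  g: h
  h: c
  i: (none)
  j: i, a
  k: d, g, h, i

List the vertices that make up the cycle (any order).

a, e, f, j

DFS with gray/black marking from j:
j gray
  i gray
  i black
  a gray
    f gray
      c gray
      c black
      e gray
        e→c: c black — skip
        e→j: j is gray → back edge
Back edge closes the cycle j → a → f → e → j; its vertices are {a, e, f, j}.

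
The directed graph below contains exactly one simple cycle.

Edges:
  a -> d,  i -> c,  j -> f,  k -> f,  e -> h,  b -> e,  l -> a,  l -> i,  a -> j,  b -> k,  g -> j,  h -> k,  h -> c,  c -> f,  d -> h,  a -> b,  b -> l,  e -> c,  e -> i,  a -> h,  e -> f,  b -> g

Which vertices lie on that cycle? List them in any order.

DFS with gray/black marking from l:
l gray
  a gray
    h gray
      c gray
        f gray
        f black
      c black
      k gray
        k→f: f black — skip
      k black
    h black
    b gray
      b→l: l is gray → back edge
Back edge closes the cycle l → a → b → l; its vertices are {a, b, l}.

a, b, l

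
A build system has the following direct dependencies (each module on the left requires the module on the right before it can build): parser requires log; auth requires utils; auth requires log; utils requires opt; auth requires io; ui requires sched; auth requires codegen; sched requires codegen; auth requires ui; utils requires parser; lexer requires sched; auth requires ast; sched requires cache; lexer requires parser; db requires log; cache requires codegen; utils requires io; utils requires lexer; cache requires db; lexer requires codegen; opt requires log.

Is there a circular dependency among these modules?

No

DFS with white/gray/black marking, starting from codegen:
codegen gray
codegen black
auth gray
  utils gray
    io gray
    io black
    opt gray
      log gray
      log black
    opt black
    parser gray
      parser→log: log black — skip
    parser black
    lexer gray
      sched gray
        cache gray
          db gray
            db→log: log black — skip
          db black
          cache→codegen: codegen black — skip
        cache black
        sched→codegen: codegen black — skip
      sched black
      lexer→codegen: codegen black — skip
      lexer→parser: parser black — skip
    lexer black
  utils black
  ui gray
    ui→sched: sched black — skip
  ui black
  ast gray
  ast black
  auth→io: io black — skip
  auth→codegen: codegen black — skip
  auth→log: log black — skip
auth black
Every edge goes to a white or black vertex — no back edge, so the graph is acyclic.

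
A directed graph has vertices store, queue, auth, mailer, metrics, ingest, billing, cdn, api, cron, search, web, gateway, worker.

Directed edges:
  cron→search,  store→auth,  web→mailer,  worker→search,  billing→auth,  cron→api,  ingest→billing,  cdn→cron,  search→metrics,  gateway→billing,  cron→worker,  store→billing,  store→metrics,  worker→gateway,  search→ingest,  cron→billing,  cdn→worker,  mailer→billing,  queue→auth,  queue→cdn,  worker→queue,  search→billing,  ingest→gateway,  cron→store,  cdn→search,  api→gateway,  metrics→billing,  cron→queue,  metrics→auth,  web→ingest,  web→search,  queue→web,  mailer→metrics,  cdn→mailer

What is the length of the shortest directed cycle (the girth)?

3

For each vertex v, BFS finds the shortest path from v back to v.
The shortest such closed walk is cron → queue → cdn → cron, length 3.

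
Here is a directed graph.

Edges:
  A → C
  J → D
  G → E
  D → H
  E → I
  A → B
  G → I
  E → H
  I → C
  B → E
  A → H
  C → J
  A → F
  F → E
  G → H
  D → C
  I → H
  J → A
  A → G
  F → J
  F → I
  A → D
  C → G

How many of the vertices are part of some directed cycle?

A vertex is on a directed cycle iff it belongs to a strongly connected component of size ≥ 2 (or has a self-loop).
The vertices on cycles are {A, B, C, D, E, F, G, I, J} — 9 in total.

9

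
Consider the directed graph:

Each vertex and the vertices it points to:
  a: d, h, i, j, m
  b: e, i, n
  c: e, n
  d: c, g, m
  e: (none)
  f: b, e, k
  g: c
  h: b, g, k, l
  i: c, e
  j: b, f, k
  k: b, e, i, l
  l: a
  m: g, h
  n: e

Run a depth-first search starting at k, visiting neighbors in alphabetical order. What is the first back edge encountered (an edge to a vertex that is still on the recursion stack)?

h->k

DFS from k (visiting neighbors in alphabetical order); mark gray on enter, black on exit:
k gray
  b gray
    e gray
    e black
    i gray
      c gray
        c→e: e black — skip
        n gray
          n→e: e black — skip
        n black
      c black
      i→e: e black — skip
    i black
    b→n: n black — skip
  b black
  k→e: e black — skip
  k→i: i black — skip
  l gray
    a gray
      d gray
        d→c: c black — skip
        g gray
          g→c: c black — skip
        g black
        m gray
          m→g: g black — skip
          h gray
            h→b: b black — skip
            h→g: g black — skip
            h→k: k is gray → back edge
First back edge: h → k.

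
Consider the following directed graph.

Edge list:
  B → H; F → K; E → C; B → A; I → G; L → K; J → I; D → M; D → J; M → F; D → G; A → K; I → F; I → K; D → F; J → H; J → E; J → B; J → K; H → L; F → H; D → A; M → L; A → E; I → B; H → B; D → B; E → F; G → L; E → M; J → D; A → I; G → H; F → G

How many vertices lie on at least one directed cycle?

A vertex is on a directed cycle iff it belongs to a strongly connected component of size ≥ 2 (or has a self-loop).
The vertices on cycles are {A, B, D, E, F, G, H, I, J, M} — 10 in total.

10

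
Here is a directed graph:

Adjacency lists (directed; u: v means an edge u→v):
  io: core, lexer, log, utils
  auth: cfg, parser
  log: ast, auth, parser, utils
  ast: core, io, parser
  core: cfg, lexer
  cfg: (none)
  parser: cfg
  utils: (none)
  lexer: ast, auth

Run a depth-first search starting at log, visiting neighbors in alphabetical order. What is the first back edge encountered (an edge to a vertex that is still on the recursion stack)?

DFS from log (visiting neighbors in alphabetical order); mark gray on enter, black on exit:
log gray
  ast gray
    core gray
      cfg gray
      cfg black
      lexer gray
        lexer→ast: ast is gray → back edge
First back edge: lexer → ast.

lexer→ast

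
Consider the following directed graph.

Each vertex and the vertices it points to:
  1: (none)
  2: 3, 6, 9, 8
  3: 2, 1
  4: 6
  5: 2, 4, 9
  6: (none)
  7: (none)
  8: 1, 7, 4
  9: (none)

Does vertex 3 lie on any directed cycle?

Yes

3 is on a cycle iff 3 can reach itself via ≥1 edge.
3 → 2 → 3 — yes.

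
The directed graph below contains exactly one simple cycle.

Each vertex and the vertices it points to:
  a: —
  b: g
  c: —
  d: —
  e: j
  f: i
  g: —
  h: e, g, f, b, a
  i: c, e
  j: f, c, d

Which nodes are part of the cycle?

e, f, i, j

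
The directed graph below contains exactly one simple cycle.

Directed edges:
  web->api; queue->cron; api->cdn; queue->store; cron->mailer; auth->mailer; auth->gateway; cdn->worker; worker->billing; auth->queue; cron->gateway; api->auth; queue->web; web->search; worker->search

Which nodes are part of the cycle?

api, web, auth, queue

DFS with gray/black marking from queue:
queue gray
  cron gray
    gateway gray
    gateway black
    mailer gray
    mailer black
  cron black
  web gray
    search gray
    search black
    api gray
      auth gray
        auth→mailer: mailer black — skip
        auth→queue: queue is gray → back edge
Back edge closes the cycle queue → web → api → auth → queue; its vertices are {api, web, auth, queue}.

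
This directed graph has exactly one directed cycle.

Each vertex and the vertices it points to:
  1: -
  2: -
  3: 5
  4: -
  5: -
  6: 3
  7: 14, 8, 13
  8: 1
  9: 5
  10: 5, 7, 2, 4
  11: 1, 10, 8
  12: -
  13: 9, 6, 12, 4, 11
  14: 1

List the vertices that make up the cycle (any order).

7, 10, 11, 13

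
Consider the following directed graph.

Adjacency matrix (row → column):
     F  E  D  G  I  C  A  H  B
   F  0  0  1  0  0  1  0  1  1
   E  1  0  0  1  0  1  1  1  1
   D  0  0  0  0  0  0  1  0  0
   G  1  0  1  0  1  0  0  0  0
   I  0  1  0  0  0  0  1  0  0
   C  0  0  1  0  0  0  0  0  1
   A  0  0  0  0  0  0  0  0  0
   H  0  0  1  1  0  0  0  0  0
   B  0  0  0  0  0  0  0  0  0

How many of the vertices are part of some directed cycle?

A vertex is on a directed cycle iff it belongs to a strongly connected component of size ≥ 2 (or has a self-loop).
The vertices on cycles are {E, F, G, H, I} — 5 in total.

5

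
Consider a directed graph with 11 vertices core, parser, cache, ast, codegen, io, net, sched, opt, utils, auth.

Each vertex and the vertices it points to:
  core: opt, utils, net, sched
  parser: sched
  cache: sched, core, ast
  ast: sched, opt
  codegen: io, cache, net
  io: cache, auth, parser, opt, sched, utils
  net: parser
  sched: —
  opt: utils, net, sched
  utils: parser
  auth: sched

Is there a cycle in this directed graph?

No

DFS with white/gray/black marking, starting from auth:
auth gray
  sched gray
  sched black
auth black
core gray
  opt gray
    utils gray
      parser gray
        parser→sched: sched black — skip
      parser black
    utils black
    net gray
      net→parser: parser black — skip
    net black
    opt→sched: sched black — skip
  opt black
  core→utils: utils black — skip
  core→net: net black — skip
  core→sched: sched black — skip
core black
cache gray
  cache→sched: sched black — skip
  cache→core: core black — skip
  ast gray
    ast→sched: sched black — skip
    ast→opt: opt black — skip
  ast black
cache black
codegen gray
  io gray
    io→cache: cache black — skip
    io→auth: auth black — skip
    io→parser: parser black — skip
    io→opt: opt black — skip
    io→sched: sched black — skip
    io→utils: utils black — skip
  io black
  codegen→cache: cache black — skip
  codegen→net: net black — skip
codegen black
Every edge goes to a white or black vertex — no back edge, so the graph is acyclic.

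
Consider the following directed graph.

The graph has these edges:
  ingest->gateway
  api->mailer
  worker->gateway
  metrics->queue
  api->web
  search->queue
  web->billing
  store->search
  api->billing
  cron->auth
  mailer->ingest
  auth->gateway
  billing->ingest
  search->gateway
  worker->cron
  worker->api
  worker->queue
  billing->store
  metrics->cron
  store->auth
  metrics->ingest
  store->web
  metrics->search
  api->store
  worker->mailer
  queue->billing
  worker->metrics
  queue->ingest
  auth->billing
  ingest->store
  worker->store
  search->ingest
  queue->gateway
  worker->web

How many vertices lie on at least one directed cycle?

7

A vertex is on a directed cycle iff it belongs to a strongly connected component of size ≥ 2 (or has a self-loop).
The vertices on cycles are {web, auth, queue, store, ingest, search, billing} — 7 in total.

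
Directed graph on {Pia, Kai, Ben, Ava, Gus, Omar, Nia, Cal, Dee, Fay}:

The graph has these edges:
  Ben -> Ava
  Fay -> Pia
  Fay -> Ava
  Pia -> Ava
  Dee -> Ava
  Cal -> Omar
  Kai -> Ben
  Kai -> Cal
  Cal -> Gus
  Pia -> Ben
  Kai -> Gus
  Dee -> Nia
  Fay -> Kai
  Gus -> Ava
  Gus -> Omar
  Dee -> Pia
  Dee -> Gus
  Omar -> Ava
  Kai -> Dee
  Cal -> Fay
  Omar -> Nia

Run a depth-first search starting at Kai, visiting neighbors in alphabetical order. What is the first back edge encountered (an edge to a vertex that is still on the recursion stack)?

Fay→Kai

DFS from Kai (visiting neighbors in alphabetical order); mark gray on enter, black on exit:
Kai gray
  Ben gray
    Ava gray
    Ava black
  Ben black
  Cal gray
    Fay gray
      Fay→Ava: Ava black — skip
      Fay→Kai: Kai is gray → back edge
First back edge: Fay → Kai.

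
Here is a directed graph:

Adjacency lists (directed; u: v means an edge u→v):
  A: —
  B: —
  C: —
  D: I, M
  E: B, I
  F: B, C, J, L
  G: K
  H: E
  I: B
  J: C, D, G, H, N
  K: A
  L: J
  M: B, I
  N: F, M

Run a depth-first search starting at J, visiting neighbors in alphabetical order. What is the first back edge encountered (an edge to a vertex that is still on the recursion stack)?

DFS from J (visiting neighbors in alphabetical order); mark gray on enter, black on exit:
J gray
  C gray
  C black
  D gray
    I gray
      B gray
      B black
    I black
    M gray
      M→B: B black — skip
      M→I: I black — skip
    M black
  D black
  G gray
    K gray
      A gray
      A black
    K black
  G black
  H gray
    E gray
      E→B: B black — skip
      E→I: I black — skip
    E black
  H black
  N gray
    F gray
      F→B: B black — skip
      F→C: C black — skip
      F→J: J is gray → back edge
First back edge: F → J.

F→J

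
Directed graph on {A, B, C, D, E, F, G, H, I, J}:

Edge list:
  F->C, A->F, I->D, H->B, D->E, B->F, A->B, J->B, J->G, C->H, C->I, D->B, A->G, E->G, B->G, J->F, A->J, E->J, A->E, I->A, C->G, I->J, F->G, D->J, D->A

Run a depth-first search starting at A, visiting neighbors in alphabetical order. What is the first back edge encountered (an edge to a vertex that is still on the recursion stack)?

H->B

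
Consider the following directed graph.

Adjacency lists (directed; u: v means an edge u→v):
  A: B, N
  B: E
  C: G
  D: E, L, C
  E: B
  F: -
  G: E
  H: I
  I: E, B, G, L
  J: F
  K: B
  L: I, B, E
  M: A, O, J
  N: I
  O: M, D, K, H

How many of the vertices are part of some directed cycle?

6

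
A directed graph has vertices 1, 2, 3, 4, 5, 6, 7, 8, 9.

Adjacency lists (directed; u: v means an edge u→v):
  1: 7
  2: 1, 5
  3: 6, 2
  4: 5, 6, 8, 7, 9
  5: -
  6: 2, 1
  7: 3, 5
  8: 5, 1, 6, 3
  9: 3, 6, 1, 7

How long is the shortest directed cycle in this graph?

For each vertex v, BFS finds the shortest path from v back to v.
The shortest such closed walk is 3 → 2 → 1 → 7 → 3, length 4.

4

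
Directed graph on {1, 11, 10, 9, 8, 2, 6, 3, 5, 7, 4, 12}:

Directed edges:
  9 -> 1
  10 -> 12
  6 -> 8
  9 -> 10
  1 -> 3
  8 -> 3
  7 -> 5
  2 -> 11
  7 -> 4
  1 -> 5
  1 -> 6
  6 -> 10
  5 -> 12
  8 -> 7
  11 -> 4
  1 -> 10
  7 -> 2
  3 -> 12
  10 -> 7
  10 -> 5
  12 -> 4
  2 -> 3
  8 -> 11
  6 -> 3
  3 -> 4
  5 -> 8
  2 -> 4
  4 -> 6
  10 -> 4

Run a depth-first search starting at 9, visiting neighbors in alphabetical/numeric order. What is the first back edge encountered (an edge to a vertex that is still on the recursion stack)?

DFS from 9 (visiting neighbors in alphabetical/numeric order); mark gray on enter, black on exit:
9 gray
  1 gray
    3 gray
      4 gray
        6 gray
          6→3: 3 is gray → back edge
First back edge: 6 → 3.

6->3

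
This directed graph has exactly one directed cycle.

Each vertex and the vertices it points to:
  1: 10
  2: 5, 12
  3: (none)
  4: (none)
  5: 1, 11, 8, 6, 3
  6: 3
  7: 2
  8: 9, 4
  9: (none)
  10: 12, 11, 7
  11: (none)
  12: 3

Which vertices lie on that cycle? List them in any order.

1, 2, 5, 7, 10

DFS with gray/black marking from 5:
5 gray
  1 gray
    10 gray
      12 gray
        3 gray
        3 black
      12 black
      11 gray
      11 black
      7 gray
        2 gray
          2→5: 5 is gray → back edge
Back edge closes the cycle 5 → 1 → 10 → 7 → 2 → 5; its vertices are {1, 2, 5, 7, 10}.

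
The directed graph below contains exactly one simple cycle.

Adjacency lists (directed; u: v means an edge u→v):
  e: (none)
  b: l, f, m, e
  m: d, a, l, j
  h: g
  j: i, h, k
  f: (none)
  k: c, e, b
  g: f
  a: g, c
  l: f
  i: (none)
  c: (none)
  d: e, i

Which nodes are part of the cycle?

DFS with gray/black marking from m:
m gray
  d gray
    e gray
    e black
    i gray
    i black
  d black
  a gray
    g gray
      f gray
      f black
    g black
    c gray
    c black
  a black
  l gray
    l→f: f black — skip
  l black
  j gray
    j→i: i black — skip
    h gray
      h→g: g black — skip
    h black
    k gray
      k→c: c black — skip
      k→e: e black — skip
      b gray
        b→l: l black — skip
        b→f: f black — skip
        b→m: m is gray → back edge
Back edge closes the cycle m → j → k → b → m; its vertices are {b, j, k, m}.

b, j, k, m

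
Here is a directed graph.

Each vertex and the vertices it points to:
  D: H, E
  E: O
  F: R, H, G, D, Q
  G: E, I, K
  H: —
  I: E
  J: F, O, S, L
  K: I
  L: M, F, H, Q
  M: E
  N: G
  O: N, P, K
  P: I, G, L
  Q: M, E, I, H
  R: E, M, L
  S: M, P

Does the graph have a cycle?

Yes

DFS with white/gray/black marking, starting from M:
M gray
  E gray
    O gray
      N gray
        G gray
          G→E: E is gray → back edge
Back edge found, so a cycle exists: E → O → N → G → E.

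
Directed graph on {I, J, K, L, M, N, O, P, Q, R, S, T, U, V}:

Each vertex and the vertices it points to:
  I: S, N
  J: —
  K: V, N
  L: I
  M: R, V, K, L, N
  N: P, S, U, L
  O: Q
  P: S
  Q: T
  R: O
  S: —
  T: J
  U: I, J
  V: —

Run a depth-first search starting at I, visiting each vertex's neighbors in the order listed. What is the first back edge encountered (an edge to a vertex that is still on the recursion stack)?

U→I

DFS from I (visiting each vertex's neighbors in the order listed); mark gray on enter, black on exit:
I gray
  S gray
  S black
  N gray
    P gray
      P→S: S black — skip
    P black
    N→S: S black — skip
    U gray
      U→I: I is gray → back edge
First back edge: U → I.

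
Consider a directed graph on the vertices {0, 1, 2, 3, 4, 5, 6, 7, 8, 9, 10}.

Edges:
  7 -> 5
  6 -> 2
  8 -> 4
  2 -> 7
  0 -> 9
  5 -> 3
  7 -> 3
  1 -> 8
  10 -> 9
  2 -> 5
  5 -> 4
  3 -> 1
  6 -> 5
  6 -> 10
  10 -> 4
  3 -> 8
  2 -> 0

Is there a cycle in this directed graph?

No

DFS with white/gray/black marking, starting from 10:
10 gray
  4 gray
  4 black
  9 gray
  9 black
10 black
0 gray
  0→9: 9 black — skip
0 black
1 gray
  8 gray
    8→4: 4 black — skip
  8 black
1 black
2 gray
  5 gray
    5→4: 4 black — skip
    3 gray
      3→1: 1 black — skip
      3→8: 8 black — skip
    3 black
  5 black
  7 gray
    7→3: 3 black — skip
    7→5: 5 black — skip
  7 black
  2→0: 0 black — skip
2 black
6 gray
  6→5: 5 black — skip
  6→2: 2 black — skip
  6→10: 10 black — skip
6 black
Every edge goes to a white or black vertex — no back edge, so the graph is acyclic.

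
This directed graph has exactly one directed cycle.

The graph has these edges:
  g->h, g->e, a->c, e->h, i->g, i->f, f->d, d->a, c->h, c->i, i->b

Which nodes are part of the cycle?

DFS with gray/black marking from i:
i gray
  g gray
    h gray
    h black
    e gray
      e→h: h black — skip
    e black
  g black
  f gray
    d gray
      a gray
        c gray
          c→i: i is gray → back edge
Back edge closes the cycle i → f → d → a → c → i; its vertices are {a, c, d, f, i}.

a, c, d, f, i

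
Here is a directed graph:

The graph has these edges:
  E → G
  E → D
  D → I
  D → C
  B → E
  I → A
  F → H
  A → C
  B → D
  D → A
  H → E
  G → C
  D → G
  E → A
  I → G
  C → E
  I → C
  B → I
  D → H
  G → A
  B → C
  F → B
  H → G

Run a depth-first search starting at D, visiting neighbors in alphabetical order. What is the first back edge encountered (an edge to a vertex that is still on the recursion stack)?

E→A

DFS from D (visiting neighbors in alphabetical order); mark gray on enter, black on exit:
D gray
  A gray
    C gray
      E gray
        E→A: A is gray → back edge
First back edge: E → A.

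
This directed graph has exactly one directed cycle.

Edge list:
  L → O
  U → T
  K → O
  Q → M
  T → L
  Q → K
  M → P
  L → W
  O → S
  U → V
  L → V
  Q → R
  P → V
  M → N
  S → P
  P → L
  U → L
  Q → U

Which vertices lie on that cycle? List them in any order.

L, O, P, S

DFS with gray/black marking from L:
L gray
  V gray
  V black
  O gray
    S gray
      P gray
        P→L: L is gray → back edge
Back edge closes the cycle L → O → S → P → L; its vertices are {L, O, P, S}.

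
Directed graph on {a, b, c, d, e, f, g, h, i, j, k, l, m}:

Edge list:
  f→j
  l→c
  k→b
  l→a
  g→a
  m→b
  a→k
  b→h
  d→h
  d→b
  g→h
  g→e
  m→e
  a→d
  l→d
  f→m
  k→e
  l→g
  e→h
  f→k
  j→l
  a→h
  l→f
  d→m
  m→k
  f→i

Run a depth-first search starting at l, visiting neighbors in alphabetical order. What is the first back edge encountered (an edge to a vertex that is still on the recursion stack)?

j→l

DFS from l (visiting neighbors in alphabetical order); mark gray on enter, black on exit:
l gray
  a gray
    d gray
      b gray
        h gray
        h black
      b black
      d→h: h black — skip
      m gray
        m→b: b black — skip
        e gray
          e→h: h black — skip
        e black
        k gray
          k→b: b black — skip
          k→e: e black — skip
        k black
      m black
    d black
    a→h: h black — skip
    a→k: k black — skip
  a black
  c gray
  c black
  l→d: d black — skip
  f gray
    i gray
    i black
    j gray
      j→l: l is gray → back edge
First back edge: j → l.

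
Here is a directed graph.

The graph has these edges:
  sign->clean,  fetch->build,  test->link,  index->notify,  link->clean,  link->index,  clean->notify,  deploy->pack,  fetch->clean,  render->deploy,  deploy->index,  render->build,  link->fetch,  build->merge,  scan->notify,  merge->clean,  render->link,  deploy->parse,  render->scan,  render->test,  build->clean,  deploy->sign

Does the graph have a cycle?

DFS with white/gray/black marking, starting from build:
build gray
  merge gray
    clean gray
      notify gray
      notify black
    clean black
  merge black
  build→clean: clean black — skip
build black
pack gray
pack black
fetch gray
  fetch→clean: clean black — skip
  fetch→build: build black — skip
fetch black
scan gray
  scan→notify: notify black — skip
scan black
render gray
  link gray
    index gray
      index→notify: notify black — skip
    index black
    link→fetch: fetch black — skip
    link→clean: clean black — skip
  link black
  deploy gray
    deploy→index: index black — skip
    sign gray
      sign→clean: clean black — skip
    sign black
    parse gray
    parse black
    deploy→pack: pack black — skip
  deploy black
  render→scan: scan black — skip
  test gray
    test→link: link black — skip
  test black
  render→build: build black — skip
render black
Every edge goes to a white or black vertex — no back edge, so the graph is acyclic.

No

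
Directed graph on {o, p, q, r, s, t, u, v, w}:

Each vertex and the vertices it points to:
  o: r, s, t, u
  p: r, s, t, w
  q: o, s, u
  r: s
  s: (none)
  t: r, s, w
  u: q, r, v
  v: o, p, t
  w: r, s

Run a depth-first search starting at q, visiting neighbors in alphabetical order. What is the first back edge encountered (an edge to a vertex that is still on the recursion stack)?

u→q

DFS from q (visiting neighbors in alphabetical order); mark gray on enter, black on exit:
q gray
  o gray
    r gray
      s gray
      s black
    r black
    o→s: s black — skip
    t gray
      t→r: r black — skip
      t→s: s black — skip
      w gray
        w→r: r black — skip
        w→s: s black — skip
      w black
    t black
    u gray
      u→q: q is gray → back edge
First back edge: u → q.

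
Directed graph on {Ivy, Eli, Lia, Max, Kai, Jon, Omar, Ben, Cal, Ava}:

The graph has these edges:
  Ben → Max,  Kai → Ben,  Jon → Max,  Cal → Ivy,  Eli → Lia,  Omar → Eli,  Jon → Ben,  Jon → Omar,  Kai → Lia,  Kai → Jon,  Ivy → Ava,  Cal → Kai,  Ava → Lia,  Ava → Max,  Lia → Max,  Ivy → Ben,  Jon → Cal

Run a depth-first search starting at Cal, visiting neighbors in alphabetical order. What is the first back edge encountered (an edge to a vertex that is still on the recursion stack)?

Jon->Cal

DFS from Cal (visiting neighbors in alphabetical order); mark gray on enter, black on exit:
Cal gray
  Ivy gray
    Ava gray
      Lia gray
        Max gray
        Max black
      Lia black
      Ava→Max: Max black — skip
    Ava black
    Ben gray
      Ben→Max: Max black — skip
    Ben black
  Ivy black
  Kai gray
    Kai→Ben: Ben black — skip
    Jon gray
      Jon→Ben: Ben black — skip
      Jon→Cal: Cal is gray → back edge
First back edge: Jon → Cal.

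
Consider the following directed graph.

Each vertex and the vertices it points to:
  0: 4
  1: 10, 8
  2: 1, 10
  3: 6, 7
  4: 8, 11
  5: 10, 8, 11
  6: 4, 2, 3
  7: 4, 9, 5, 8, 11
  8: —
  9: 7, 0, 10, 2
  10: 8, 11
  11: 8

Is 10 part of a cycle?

No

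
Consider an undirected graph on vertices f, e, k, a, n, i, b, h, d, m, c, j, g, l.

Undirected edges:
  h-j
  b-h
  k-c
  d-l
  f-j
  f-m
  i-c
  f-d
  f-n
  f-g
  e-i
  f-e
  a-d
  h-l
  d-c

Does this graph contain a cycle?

Yes

DFS, tracking each vertex's parent; an edge to a visited non-parent vertex closes a cycle.
Start from n:
visit n (parent –)
  visit f (parent n)
    visit e (parent f)
      visit i (parent e)
        visit c (parent i)
          c–i: parent, skip
          visit d (parent c)
            d–f: f visited and ≠ parent → cycle
Cycle: f – e – i – c – d – f.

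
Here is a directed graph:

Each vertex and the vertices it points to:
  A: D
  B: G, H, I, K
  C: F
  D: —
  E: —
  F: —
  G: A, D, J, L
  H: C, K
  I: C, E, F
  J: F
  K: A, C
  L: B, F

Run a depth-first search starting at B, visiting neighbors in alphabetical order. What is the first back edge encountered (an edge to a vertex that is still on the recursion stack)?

L→B

DFS from B (visiting neighbors in alphabetical order); mark gray on enter, black on exit:
B gray
  G gray
    A gray
      D gray
      D black
    A black
    G→D: D black — skip
    J gray
      F gray
      F black
    J black
    L gray
      L→B: B is gray → back edge
First back edge: L → B.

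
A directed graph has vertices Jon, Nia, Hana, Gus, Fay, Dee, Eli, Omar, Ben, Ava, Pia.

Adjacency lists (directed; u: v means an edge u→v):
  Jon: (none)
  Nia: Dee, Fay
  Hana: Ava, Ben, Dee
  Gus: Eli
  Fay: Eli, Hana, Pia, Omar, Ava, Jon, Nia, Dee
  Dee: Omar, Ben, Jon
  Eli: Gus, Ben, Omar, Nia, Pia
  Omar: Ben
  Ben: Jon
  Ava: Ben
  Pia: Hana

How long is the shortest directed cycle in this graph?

For each vertex v, BFS finds the shortest path from v back to v.
The shortest such closed walk is Eli → Gus → Eli, length 2.

2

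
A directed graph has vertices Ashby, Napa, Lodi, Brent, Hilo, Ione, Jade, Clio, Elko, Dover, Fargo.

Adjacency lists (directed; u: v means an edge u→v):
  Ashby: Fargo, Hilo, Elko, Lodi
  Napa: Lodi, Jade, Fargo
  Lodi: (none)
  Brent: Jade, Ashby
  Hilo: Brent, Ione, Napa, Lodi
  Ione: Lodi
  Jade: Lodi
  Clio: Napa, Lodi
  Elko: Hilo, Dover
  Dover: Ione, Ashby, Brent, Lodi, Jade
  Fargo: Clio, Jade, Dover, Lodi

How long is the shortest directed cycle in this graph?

3

For each vertex v, BFS finds the shortest path from v back to v.
The shortest such closed walk is Ashby → Hilo → Brent → Ashby, length 3.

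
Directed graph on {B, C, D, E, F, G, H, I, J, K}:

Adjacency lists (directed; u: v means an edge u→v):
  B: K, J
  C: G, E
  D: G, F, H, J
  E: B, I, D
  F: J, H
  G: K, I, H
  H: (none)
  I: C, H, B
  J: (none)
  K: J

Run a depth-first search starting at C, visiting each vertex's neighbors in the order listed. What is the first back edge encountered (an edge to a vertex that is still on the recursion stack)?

DFS from C (visiting each vertex's neighbors in the order listed); mark gray on enter, black on exit:
C gray
  G gray
    K gray
      J gray
      J black
    K black
    I gray
      I→C: C is gray → back edge
First back edge: I → C.

I->C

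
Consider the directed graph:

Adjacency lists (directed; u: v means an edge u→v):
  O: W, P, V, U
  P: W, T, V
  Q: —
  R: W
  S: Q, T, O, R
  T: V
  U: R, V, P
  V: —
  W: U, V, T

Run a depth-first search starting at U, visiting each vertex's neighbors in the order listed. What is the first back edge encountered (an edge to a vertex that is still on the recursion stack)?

W→U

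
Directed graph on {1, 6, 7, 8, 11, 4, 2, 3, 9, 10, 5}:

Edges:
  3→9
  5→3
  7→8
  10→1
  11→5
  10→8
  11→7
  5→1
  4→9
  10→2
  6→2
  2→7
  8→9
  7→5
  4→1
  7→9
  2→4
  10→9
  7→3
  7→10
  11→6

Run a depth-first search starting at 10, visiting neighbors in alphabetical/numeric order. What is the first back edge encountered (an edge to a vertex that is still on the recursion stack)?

7->10

DFS from 10 (visiting neighbors in alphabetical/numeric order); mark gray on enter, black on exit:
10 gray
  1 gray
  1 black
  2 gray
    4 gray
      4→1: 1 black — skip
      9 gray
      9 black
    4 black
    7 gray
      3 gray
        3→9: 9 black — skip
      3 black
      5 gray
        5→1: 1 black — skip
        5→3: 3 black — skip
      5 black
      8 gray
        8→9: 9 black — skip
      8 black
      7→9: 9 black — skip
      7→10: 10 is gray → back edge
First back edge: 7 → 10.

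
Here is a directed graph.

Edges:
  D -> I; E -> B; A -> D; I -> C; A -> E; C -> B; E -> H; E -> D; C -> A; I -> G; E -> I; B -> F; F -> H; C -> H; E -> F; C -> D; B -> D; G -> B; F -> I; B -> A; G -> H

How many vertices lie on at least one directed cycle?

A vertex is on a directed cycle iff it belongs to a strongly connected component of size ≥ 2 (or has a self-loop).
The vertices on cycles are {A, B, C, D, E, F, G, I} — 8 in total.

8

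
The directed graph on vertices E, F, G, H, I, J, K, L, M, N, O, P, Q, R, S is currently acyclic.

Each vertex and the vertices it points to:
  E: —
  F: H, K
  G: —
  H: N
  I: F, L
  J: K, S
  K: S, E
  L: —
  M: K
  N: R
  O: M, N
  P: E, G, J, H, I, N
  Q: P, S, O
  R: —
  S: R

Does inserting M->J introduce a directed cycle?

Adding M→J creates a cycle iff J can already reach M.
Explore from J: no path reaches M. The graph stays acyclic.

No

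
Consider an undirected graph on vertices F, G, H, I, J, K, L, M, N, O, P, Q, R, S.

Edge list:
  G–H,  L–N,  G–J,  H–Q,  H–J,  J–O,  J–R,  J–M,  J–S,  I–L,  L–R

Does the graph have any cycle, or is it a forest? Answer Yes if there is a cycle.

Yes

DFS, tracking each vertex's parent; an edge to a visited non-parent vertex closes a cycle.
Start from O:
visit O (parent –)
  visit J (parent O)
    visit R (parent J)
      R–J: parent, skip
      visit L (parent R)
        visit N (parent L)
          N–L: parent, skip
        visit I (parent L)
          I–L: parent, skip
        L–R: parent, skip
    visit S (parent J)
      S–J: parent, skip
    visit M (parent J)
      M–J: parent, skip
    J–O: parent, skip
    visit H (parent J)
      visit Q (parent H)
        Q–H: parent, skip
      visit G (parent H)
        G–J: J visited and ≠ parent → cycle
Cycle: J – H – G – J.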